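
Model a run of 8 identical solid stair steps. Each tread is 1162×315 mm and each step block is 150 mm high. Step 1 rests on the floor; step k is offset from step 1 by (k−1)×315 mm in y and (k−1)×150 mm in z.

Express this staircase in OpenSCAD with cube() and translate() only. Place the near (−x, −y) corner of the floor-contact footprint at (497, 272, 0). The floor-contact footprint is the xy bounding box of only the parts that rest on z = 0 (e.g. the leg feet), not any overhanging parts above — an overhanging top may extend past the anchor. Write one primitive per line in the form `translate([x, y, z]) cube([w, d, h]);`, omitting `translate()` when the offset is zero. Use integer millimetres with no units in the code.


translate([497, 272, 0]) cube([1162, 315, 150]);
translate([497, 587, 150]) cube([1162, 315, 150]);
translate([497, 902, 300]) cube([1162, 315, 150]);
translate([497, 1217, 450]) cube([1162, 315, 150]);
translate([497, 1532, 600]) cube([1162, 315, 150]);
translate([497, 1847, 750]) cube([1162, 315, 150]);
translate([497, 2162, 900]) cube([1162, 315, 150]);
translate([497, 2477, 1050]) cube([1162, 315, 150]);


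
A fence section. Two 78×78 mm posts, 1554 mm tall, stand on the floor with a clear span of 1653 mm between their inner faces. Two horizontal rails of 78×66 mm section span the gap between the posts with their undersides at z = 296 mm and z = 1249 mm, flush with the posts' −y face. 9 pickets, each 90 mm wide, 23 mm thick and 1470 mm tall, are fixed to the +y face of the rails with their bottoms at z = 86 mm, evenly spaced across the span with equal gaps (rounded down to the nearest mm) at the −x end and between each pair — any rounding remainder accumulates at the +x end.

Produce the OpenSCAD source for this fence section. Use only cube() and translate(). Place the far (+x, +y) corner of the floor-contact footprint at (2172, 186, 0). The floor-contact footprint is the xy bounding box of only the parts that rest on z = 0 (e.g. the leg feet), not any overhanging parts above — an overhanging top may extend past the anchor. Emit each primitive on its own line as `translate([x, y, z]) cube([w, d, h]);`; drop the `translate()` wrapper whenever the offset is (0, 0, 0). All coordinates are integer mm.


translate([363, 108, 0]) cube([78, 78, 1554]);
translate([2094, 108, 0]) cube([78, 78, 1554]);
translate([441, 108, 296]) cube([1653, 78, 66]);
translate([441, 108, 1249]) cube([1653, 78, 66]);
translate([525, 186, 86]) cube([90, 23, 1470]);
translate([699, 186, 86]) cube([90, 23, 1470]);
translate([873, 186, 86]) cube([90, 23, 1470]);
translate([1047, 186, 86]) cube([90, 23, 1470]);
translate([1221, 186, 86]) cube([90, 23, 1470]);
translate([1395, 186, 86]) cube([90, 23, 1470]);
translate([1569, 186, 86]) cube([90, 23, 1470]);
translate([1743, 186, 86]) cube([90, 23, 1470]);
translate([1917, 186, 86]) cube([90, 23, 1470]);


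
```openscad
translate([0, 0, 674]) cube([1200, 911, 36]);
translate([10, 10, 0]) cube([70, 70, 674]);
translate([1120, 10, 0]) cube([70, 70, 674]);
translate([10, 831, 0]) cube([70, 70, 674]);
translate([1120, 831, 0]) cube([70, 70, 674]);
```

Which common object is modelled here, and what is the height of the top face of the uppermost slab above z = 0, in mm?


A table. The table height is 710 mm.

A 1200×911×36 slab sits at z = 674 on four 70 mm square posts — a table. The top surface is at 674 + 36 = 710 mm.


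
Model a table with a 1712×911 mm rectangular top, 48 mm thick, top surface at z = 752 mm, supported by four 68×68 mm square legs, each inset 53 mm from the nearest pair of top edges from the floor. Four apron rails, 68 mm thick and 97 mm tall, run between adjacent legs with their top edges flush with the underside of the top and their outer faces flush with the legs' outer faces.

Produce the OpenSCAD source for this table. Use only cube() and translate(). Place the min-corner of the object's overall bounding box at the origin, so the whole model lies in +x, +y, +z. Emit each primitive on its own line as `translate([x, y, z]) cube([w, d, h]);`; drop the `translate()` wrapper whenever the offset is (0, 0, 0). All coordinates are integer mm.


translate([0, 0, 704]) cube([1712, 911, 48]);
translate([53, 53, 0]) cube([68, 68, 704]);
translate([1591, 53, 0]) cube([68, 68, 704]);
translate([53, 790, 0]) cube([68, 68, 704]);
translate([1591, 790, 0]) cube([68, 68, 704]);
translate([121, 53, 607]) cube([1470, 68, 97]);
translate([121, 790, 607]) cube([1470, 68, 97]);
translate([53, 121, 607]) cube([68, 669, 97]);
translate([1591, 121, 607]) cube([68, 669, 97]);


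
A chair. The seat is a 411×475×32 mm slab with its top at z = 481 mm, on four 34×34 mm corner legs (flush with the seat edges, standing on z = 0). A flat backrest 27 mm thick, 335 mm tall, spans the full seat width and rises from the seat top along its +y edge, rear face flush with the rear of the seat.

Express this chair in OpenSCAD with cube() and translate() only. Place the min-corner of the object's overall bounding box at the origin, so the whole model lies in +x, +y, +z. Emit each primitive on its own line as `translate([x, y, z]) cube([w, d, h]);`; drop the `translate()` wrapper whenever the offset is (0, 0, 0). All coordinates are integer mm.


translate([0, 0, 449]) cube([411, 475, 32]);
cube([34, 34, 449]);
translate([377, 0, 0]) cube([34, 34, 449]);
translate([0, 441, 0]) cube([34, 34, 449]);
translate([377, 441, 0]) cube([34, 34, 449]);
translate([0, 448, 481]) cube([411, 27, 335]);


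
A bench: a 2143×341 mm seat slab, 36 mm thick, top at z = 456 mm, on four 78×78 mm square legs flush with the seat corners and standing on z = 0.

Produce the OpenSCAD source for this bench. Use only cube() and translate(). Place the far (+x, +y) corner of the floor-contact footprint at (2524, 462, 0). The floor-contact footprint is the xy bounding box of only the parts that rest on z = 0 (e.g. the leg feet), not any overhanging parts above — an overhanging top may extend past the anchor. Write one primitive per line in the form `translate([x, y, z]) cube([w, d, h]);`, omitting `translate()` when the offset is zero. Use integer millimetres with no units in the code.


// leg_h = 456 − 36 = 420
translate([381, 121, 420]) cube([2143, 341, 36]);
translate([381, 121, 0]) cube([78, 78, 420]);
translate([381, 384, 0]) cube([78, 78, 420]);
translate([2446, 121, 0]) cube([78, 78, 420]);
translate([2446, 384, 0]) cube([78, 78, 420]);


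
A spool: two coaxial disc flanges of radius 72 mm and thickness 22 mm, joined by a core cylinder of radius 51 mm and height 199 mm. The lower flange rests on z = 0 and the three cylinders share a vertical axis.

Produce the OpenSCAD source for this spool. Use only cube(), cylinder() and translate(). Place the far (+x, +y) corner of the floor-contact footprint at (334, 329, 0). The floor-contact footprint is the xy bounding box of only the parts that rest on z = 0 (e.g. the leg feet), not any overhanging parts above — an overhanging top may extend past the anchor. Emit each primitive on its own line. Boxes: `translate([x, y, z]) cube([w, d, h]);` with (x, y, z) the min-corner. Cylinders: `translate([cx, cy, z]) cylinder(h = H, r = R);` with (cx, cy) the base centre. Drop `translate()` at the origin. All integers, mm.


translate([262, 257, 0]) cylinder(h = 22, r = 72);
translate([262, 257, 22]) cylinder(h = 199, r = 51);
translate([262, 257, 221]) cylinder(h = 22, r = 72);


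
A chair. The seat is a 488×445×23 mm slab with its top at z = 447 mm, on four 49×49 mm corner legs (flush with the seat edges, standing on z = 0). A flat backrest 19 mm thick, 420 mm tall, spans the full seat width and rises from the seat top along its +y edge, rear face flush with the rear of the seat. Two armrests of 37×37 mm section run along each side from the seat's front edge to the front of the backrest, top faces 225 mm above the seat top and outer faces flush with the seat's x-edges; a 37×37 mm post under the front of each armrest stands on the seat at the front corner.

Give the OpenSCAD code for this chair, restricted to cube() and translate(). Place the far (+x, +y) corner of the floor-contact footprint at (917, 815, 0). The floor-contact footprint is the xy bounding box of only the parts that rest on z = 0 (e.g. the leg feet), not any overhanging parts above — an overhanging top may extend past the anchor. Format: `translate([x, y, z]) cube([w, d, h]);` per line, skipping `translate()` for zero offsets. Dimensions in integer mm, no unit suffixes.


translate([429, 370, 424]) cube([488, 445, 23]);
translate([429, 370, 0]) cube([49, 49, 424]);
translate([868, 370, 0]) cube([49, 49, 424]);
translate([429, 766, 0]) cube([49, 49, 424]);
translate([868, 766, 0]) cube([49, 49, 424]);
translate([429, 796, 447]) cube([488, 19, 420]);
translate([429, 370, 635]) cube([37, 426, 37]);
translate([880, 370, 635]) cube([37, 426, 37]);
translate([429, 370, 447]) cube([37, 37, 188]);
translate([880, 370, 447]) cube([37, 37, 188]);


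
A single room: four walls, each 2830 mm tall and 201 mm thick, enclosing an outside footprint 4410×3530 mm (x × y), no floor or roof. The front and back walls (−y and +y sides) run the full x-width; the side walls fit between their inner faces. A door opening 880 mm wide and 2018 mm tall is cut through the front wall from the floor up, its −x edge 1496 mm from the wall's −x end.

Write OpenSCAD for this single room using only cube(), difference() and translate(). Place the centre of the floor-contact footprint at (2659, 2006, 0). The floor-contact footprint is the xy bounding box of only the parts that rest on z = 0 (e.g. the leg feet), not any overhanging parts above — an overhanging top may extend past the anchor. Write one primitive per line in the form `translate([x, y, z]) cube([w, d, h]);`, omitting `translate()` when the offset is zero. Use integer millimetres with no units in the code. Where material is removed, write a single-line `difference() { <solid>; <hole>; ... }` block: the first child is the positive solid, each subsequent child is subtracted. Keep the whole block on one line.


difference() { translate([454, 241, 0]) cube([4410, 201, 2830]); translate([1950, 241, 0]) cube([880, 201, 2018]); }
translate([454, 3570, 0]) cube([4410, 201, 2830]);
translate([454, 442, 0]) cube([201, 3128, 2830]);
translate([4663, 442, 0]) cube([201, 3128, 2830]);


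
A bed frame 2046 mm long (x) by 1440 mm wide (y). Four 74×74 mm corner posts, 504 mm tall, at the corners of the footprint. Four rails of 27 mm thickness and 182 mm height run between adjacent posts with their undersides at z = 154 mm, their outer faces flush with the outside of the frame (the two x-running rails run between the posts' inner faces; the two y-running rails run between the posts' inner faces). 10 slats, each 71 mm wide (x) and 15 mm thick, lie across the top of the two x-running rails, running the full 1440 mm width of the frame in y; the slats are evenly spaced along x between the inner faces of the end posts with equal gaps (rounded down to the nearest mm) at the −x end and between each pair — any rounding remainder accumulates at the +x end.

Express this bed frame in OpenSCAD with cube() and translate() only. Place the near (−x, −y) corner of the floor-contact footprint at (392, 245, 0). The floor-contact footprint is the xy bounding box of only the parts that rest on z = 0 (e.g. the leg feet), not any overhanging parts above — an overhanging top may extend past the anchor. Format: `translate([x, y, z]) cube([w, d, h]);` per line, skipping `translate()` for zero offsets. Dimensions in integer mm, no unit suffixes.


// slat z = rail_z + rail_h = 154 + 182 = 336
// slat gap = ⌊(1898 − 10·71) / 11⌋ = 108
translate([392, 245, 0]) cube([74, 74, 504]);
translate([392, 1611, 0]) cube([74, 74, 504]);
translate([2364, 245, 0]) cube([74, 74, 504]);
translate([2364, 1611, 0]) cube([74, 74, 504]);
translate([466, 245, 154]) cube([1898, 27, 182]);
translate([466, 1658, 154]) cube([1898, 27, 182]);
translate([392, 319, 154]) cube([27, 1292, 182]);
translate([2411, 319, 154]) cube([27, 1292, 182]);
translate([574, 245, 336]) cube([71, 1440, 15]);
translate([753, 245, 336]) cube([71, 1440, 15]);
translate([932, 245, 336]) cube([71, 1440, 15]);
translate([1111, 245, 336]) cube([71, 1440, 15]);
translate([1290, 245, 336]) cube([71, 1440, 15]);
translate([1469, 245, 336]) cube([71, 1440, 15]);
translate([1648, 245, 336]) cube([71, 1440, 15]);
translate([1827, 245, 336]) cube([71, 1440, 15]);
translate([2006, 245, 336]) cube([71, 1440, 15]);
translate([2185, 245, 336]) cube([71, 1440, 15]);


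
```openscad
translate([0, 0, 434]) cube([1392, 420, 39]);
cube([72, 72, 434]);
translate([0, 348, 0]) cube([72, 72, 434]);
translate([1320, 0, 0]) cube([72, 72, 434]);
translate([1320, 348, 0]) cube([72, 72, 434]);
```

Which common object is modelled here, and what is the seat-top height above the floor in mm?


A bench. The seat-top height is 473 mm.

A long slab on four corner posts — a bench. The slab sits at z = 434 with thickness 39, so the top is 434 + 39 = 473 mm.


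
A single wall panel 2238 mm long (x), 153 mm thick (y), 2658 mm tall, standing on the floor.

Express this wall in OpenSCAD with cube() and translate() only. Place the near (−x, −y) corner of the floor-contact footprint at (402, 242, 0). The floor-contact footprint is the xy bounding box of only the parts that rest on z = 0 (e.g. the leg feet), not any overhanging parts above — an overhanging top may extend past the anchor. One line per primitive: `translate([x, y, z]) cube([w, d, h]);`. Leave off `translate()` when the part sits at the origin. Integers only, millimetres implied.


translate([402, 242, 0]) cube([2238, 153, 2658]);


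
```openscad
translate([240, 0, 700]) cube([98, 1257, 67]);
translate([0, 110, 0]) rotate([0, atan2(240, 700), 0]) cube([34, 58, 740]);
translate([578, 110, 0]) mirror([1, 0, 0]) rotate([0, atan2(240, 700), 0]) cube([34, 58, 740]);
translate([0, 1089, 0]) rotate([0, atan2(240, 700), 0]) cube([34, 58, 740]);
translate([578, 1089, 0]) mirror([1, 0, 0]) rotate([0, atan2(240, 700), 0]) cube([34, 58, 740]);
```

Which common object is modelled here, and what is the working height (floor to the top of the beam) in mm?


A sawhorse. The overall height is 767 mm.

A beam across two mirrored pairs of raked legs — a sawhorse. The beam's underside is at z = 700 (matching the legs' vertical rise in atan2(240, 700)) and the beam is 67 mm tall, so its top is at 700 + 67 = 767 mm. The raked legs top out at the beam's underside, so that is the highest point.


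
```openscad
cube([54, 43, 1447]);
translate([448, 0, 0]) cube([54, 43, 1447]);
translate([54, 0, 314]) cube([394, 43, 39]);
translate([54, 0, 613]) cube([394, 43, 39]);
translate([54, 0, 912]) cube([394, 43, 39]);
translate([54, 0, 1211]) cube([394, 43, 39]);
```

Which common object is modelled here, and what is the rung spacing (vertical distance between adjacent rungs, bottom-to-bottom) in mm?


A ladder. The rung spacing is 299 mm.

Two tall 54×43 posts with 4 short bars between them — a ladder. Adjacent rungs sit at z = 314 and z = 613, so the spacing is 613 − 314 = 299 mm.


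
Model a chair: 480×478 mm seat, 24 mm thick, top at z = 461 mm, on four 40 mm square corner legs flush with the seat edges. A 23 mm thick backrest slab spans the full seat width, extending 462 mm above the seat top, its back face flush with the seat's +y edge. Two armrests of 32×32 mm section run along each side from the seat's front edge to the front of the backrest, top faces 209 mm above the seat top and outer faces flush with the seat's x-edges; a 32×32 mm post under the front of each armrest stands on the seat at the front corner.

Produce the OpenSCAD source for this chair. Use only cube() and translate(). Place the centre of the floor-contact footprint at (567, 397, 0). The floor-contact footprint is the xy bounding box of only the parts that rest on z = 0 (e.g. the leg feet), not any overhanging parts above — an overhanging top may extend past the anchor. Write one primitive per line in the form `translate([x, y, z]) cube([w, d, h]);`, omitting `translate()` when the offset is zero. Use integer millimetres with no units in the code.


translate([327, 158, 437]) cube([480, 478, 24]);
translate([327, 158, 0]) cube([40, 40, 437]);
translate([767, 158, 0]) cube([40, 40, 437]);
translate([327, 596, 0]) cube([40, 40, 437]);
translate([767, 596, 0]) cube([40, 40, 437]);
translate([327, 613, 461]) cube([480, 23, 462]);
translate([327, 158, 638]) cube([32, 455, 32]);
translate([775, 158, 638]) cube([32, 455, 32]);
translate([327, 158, 461]) cube([32, 32, 177]);
translate([775, 158, 461]) cube([32, 32, 177]);


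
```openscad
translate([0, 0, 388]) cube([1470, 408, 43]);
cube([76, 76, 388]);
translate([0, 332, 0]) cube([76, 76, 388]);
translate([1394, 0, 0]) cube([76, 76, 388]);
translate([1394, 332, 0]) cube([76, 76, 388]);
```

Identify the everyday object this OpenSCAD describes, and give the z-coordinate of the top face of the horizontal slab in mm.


A bench. The seat-top height is 431 mm.

A long slab on four corner posts — a bench. The slab sits at z = 388 with thickness 43, so the top is 388 + 43 = 431 mm.


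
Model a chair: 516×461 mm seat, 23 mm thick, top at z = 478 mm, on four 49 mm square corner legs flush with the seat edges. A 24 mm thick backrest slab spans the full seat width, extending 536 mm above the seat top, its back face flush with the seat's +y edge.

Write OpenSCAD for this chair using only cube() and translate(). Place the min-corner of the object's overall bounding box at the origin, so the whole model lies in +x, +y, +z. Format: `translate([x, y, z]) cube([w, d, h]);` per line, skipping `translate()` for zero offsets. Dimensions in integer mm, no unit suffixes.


translate([0, 0, 455]) cube([516, 461, 23]);
cube([49, 49, 455]);
translate([467, 0, 0]) cube([49, 49, 455]);
translate([0, 412, 0]) cube([49, 49, 455]);
translate([467, 412, 0]) cube([49, 49, 455]);
translate([0, 437, 478]) cube([516, 24, 536]);


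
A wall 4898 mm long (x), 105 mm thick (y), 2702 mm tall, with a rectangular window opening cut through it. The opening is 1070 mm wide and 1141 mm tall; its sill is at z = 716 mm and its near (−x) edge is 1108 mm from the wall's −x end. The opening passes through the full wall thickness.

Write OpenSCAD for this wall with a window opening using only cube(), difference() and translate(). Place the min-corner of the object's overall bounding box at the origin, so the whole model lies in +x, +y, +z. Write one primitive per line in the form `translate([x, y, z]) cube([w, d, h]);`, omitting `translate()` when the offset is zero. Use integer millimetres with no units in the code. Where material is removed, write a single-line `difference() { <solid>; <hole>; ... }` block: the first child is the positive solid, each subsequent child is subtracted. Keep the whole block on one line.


difference() { cube([4898, 105, 2702]); translate([1108, 0, 716]) cube([1070, 105, 1141]); }


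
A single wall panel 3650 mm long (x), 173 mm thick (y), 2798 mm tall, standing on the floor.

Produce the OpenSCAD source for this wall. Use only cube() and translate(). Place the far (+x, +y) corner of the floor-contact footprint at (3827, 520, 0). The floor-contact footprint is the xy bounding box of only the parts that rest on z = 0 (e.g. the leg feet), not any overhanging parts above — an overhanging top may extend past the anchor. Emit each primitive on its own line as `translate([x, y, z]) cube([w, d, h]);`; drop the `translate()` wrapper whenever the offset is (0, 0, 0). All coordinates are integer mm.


translate([177, 347, 0]) cube([3650, 173, 2798]);


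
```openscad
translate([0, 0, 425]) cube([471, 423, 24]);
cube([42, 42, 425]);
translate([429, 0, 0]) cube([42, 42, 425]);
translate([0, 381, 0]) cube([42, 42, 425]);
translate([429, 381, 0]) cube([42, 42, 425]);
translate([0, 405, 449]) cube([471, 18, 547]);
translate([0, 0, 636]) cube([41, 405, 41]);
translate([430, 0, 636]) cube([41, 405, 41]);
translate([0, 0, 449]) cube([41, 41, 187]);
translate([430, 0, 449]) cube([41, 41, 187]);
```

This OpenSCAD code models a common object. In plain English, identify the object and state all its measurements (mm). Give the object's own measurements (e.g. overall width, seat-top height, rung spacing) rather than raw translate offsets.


A chair. The seat is a 471×423×24 mm slab with its top at z = 449 mm, on four 42×42 mm corner legs (flush with the seat edges, standing on z = 0). A flat backrest 18 mm thick, 547 mm tall, spans the full seat width and rises from the seat top along its +y edge, rear face flush with the rear of the seat. Two armrests of 41×41 mm section run along each side from the seat's front edge to the front of the backrest, top faces 228 mm above the seat top and outer faces flush with the seat's x-edges; a 41×41 mm post under the front of each armrest stands on the seat at the front corner.


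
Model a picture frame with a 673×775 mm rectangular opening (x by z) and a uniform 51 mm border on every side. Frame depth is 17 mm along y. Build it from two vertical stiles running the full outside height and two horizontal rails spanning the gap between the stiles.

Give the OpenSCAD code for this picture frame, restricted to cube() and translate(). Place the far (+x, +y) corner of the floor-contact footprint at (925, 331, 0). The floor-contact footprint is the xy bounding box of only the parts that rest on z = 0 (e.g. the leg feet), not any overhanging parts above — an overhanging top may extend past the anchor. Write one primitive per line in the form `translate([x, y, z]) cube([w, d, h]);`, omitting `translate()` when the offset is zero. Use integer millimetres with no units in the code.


translate([150, 314, 0]) cube([51, 17, 877]);
translate([874, 314, 0]) cube([51, 17, 877]);
translate([201, 314, 0]) cube([673, 17, 51]);
translate([201, 314, 826]) cube([673, 17, 51]);


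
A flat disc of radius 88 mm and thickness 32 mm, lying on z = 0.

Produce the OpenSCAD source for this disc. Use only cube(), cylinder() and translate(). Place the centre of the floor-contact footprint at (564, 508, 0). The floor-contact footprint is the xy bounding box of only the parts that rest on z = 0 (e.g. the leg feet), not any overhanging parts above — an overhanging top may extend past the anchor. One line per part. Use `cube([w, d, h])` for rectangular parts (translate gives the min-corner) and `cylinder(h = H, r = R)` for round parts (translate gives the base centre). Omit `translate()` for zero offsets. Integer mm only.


translate([564, 508, 0]) cylinder(h = 32, r = 88);


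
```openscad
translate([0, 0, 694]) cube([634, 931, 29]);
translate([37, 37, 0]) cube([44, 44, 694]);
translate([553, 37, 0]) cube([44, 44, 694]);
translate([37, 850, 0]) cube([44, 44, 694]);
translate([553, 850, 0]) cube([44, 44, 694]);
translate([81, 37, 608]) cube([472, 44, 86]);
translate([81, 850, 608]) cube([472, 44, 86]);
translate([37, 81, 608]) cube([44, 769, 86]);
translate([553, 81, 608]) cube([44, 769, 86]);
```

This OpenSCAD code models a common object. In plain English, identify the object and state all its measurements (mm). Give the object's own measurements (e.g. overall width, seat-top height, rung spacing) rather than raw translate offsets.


A table: top 634 mm (x) × 931 mm (y), 29 mm thick, upper face at z = 723 mm, on four 44×44 mm square legs, each inset 37 mm from the nearest pair of top edges from z = 0 to the bottom of the top. Four apron rails, 44 mm thick and 86 mm tall, run between adjacent legs with their top edges flush with the underside of the top and their outer faces flush with the legs' outer faces.


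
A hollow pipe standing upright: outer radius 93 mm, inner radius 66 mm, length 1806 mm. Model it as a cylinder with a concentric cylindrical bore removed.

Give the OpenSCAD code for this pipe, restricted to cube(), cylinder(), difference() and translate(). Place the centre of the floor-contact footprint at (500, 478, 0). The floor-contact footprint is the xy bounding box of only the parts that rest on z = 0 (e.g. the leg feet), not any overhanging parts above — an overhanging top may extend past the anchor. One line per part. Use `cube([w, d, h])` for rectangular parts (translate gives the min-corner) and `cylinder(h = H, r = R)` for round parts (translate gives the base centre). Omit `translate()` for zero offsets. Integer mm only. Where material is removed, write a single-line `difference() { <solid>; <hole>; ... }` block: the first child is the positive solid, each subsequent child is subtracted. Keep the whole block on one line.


difference() { translate([500, 478, 0]) cylinder(h = 1806, r = 93); translate([500, 478, 0]) cylinder(h = 1806, r = 66); }


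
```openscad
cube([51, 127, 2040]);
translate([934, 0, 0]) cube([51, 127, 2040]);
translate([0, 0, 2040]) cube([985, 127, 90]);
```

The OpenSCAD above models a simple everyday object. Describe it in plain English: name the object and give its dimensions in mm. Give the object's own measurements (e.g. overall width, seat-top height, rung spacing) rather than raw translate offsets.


A door frame. The clear opening is 883 mm wide and 2040 mm high. Two 51 mm wide jambs, 127 mm deep, stand either side of the opening from the floor to the top of the opening. A 90 mm thick head sits across the top of both jambs, spanning the full outside width of the frame.


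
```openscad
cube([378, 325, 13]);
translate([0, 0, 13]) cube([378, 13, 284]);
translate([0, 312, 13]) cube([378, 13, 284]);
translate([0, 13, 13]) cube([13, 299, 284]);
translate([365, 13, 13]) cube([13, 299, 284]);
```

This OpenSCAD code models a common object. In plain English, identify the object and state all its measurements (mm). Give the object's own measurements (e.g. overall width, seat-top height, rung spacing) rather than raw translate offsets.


An open-topped rectangular box: outside dimensions 378×325×297 mm, with a uniform wall and base thickness of 13 mm. The base is a full 378×325 slab on the floor; four walls sit on top of the base. The front and back walls (the −y and +y sides) span the full width; the two side walls fit between them.


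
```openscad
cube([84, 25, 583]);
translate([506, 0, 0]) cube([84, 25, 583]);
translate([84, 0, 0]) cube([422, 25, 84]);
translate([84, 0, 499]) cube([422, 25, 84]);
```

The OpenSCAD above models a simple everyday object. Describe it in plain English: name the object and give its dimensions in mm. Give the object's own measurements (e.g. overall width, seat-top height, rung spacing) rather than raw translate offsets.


A rectangular picture frame lying in the x–z plane (depth along y). The opening is 422 mm wide (x) by 415 mm tall (z), surrounded by a border 84 mm wide on all four sides. The frame is 25 mm deep and is made of two full-height vertical stiles with two horizontal rails fitted between them.


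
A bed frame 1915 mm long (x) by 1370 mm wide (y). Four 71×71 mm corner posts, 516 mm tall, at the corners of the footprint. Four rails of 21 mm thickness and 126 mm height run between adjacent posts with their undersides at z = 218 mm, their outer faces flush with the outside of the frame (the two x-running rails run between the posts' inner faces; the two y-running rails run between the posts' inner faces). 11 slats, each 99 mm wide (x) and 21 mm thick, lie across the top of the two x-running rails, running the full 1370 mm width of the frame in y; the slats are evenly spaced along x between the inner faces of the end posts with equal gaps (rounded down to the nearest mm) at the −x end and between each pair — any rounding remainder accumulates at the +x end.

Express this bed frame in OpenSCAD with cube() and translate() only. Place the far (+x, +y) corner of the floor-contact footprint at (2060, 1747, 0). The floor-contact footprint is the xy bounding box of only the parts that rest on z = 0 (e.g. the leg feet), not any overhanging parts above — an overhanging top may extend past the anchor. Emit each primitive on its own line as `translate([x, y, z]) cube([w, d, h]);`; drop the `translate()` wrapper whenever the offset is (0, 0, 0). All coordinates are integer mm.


translate([145, 377, 0]) cube([71, 71, 516]);
translate([145, 1676, 0]) cube([71, 71, 516]);
translate([1989, 377, 0]) cube([71, 71, 516]);
translate([1989, 1676, 0]) cube([71, 71, 516]);
translate([216, 377, 218]) cube([1773, 21, 126]);
translate([216, 1726, 218]) cube([1773, 21, 126]);
translate([145, 448, 218]) cube([21, 1228, 126]);
translate([2039, 448, 218]) cube([21, 1228, 126]);
translate([273, 377, 344]) cube([99, 1370, 21]);
translate([429, 377, 344]) cube([99, 1370, 21]);
translate([585, 377, 344]) cube([99, 1370, 21]);
translate([741, 377, 344]) cube([99, 1370, 21]);
translate([897, 377, 344]) cube([99, 1370, 21]);
translate([1053, 377, 344]) cube([99, 1370, 21]);
translate([1209, 377, 344]) cube([99, 1370, 21]);
translate([1365, 377, 344]) cube([99, 1370, 21]);
translate([1521, 377, 344]) cube([99, 1370, 21]);
translate([1677, 377, 344]) cube([99, 1370, 21]);
translate([1833, 377, 344]) cube([99, 1370, 21]);


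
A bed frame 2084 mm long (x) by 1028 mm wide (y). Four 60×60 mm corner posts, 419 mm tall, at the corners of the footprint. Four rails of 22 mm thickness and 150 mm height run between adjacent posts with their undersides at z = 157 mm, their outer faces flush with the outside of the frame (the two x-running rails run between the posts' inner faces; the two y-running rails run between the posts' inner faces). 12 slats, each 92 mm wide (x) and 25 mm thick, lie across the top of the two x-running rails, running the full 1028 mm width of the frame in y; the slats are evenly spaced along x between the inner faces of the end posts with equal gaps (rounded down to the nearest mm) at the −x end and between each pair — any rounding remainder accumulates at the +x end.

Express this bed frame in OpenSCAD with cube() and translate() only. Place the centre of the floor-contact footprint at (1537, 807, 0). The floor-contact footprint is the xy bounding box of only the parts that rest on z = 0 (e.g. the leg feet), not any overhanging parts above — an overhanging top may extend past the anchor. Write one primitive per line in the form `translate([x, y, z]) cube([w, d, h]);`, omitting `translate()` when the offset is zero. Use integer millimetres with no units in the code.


translate([495, 293, 0]) cube([60, 60, 419]);
translate([495, 1261, 0]) cube([60, 60, 419]);
translate([2519, 293, 0]) cube([60, 60, 419]);
translate([2519, 1261, 0]) cube([60, 60, 419]);
translate([555, 293, 157]) cube([1964, 22, 150]);
translate([555, 1299, 157]) cube([1964, 22, 150]);
translate([495, 353, 157]) cube([22, 908, 150]);
translate([2557, 353, 157]) cube([22, 908, 150]);
translate([621, 293, 307]) cube([92, 1028, 25]);
translate([779, 293, 307]) cube([92, 1028, 25]);
translate([937, 293, 307]) cube([92, 1028, 25]);
translate([1095, 293, 307]) cube([92, 1028, 25]);
translate([1253, 293, 307]) cube([92, 1028, 25]);
translate([1411, 293, 307]) cube([92, 1028, 25]);
translate([1569, 293, 307]) cube([92, 1028, 25]);
translate([1727, 293, 307]) cube([92, 1028, 25]);
translate([1885, 293, 307]) cube([92, 1028, 25]);
translate([2043, 293, 307]) cube([92, 1028, 25]);
translate([2201, 293, 307]) cube([92, 1028, 25]);
translate([2359, 293, 307]) cube([92, 1028, 25]);


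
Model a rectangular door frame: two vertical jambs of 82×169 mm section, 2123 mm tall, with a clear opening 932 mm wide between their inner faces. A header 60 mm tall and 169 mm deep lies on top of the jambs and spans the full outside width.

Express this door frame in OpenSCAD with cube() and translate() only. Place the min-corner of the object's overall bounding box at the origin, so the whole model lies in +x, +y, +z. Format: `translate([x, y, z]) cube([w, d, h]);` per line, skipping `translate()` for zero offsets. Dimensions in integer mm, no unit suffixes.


cube([82, 169, 2123]);
translate([1014, 0, 0]) cube([82, 169, 2123]);
translate([0, 0, 2123]) cube([1096, 169, 60]);


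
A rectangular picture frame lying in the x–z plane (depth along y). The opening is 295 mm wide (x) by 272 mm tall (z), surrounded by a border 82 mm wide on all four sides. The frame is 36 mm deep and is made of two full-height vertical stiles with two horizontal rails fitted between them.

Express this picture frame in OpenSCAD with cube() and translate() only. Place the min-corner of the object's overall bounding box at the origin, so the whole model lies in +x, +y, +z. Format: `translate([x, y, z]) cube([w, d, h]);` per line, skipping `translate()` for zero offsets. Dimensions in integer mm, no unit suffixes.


cube([82, 36, 436]);
translate([377, 0, 0]) cube([82, 36, 436]);
translate([82, 0, 0]) cube([295, 36, 82]);
translate([82, 0, 354]) cube([295, 36, 82]);


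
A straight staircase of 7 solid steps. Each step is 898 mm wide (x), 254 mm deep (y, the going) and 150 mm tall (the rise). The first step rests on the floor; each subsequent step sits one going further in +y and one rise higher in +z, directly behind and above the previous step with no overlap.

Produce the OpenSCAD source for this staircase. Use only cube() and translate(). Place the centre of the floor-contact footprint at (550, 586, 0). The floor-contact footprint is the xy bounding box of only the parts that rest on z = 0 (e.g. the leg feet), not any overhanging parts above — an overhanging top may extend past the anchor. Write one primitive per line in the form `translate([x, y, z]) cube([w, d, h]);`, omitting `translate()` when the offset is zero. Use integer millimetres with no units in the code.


translate([101, 459, 0]) cube([898, 254, 150]);
translate([101, 713, 150]) cube([898, 254, 150]);
translate([101, 967, 300]) cube([898, 254, 150]);
translate([101, 1221, 450]) cube([898, 254, 150]);
translate([101, 1475, 600]) cube([898, 254, 150]);
translate([101, 1729, 750]) cube([898, 254, 150]);
translate([101, 1983, 900]) cube([898, 254, 150]);


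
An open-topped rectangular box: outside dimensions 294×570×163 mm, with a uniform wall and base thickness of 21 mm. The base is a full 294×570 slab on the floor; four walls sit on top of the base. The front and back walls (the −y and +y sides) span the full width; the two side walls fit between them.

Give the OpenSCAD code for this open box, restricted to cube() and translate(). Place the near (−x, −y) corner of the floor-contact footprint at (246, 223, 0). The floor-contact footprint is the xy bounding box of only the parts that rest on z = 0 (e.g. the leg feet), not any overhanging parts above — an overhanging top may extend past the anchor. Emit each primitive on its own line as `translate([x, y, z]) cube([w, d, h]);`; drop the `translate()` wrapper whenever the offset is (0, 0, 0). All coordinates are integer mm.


translate([246, 223, 0]) cube([294, 570, 21]);
translate([246, 223, 21]) cube([294, 21, 142]);
translate([246, 772, 21]) cube([294, 21, 142]);
translate([246, 244, 21]) cube([21, 528, 142]);
translate([519, 244, 21]) cube([21, 528, 142]);


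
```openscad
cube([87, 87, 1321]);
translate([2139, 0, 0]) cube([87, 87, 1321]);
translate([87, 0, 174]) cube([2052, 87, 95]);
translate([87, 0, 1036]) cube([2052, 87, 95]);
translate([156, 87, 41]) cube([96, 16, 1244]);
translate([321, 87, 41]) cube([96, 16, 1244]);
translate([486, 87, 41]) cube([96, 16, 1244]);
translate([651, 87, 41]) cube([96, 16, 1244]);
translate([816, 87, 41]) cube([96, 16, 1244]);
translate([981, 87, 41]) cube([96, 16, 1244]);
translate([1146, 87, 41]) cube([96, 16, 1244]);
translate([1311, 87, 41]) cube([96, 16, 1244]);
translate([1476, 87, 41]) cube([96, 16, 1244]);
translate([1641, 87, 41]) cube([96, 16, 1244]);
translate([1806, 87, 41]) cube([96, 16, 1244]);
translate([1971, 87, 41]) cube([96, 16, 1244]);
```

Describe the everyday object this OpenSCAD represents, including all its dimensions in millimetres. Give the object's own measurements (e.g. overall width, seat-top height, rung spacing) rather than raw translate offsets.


A fence section. Two 87×87 mm posts, 1321 mm tall, stand on the floor with a clear span of 2052 mm between their inner faces. Two horizontal rails of 87×95 mm section span the gap between the posts with their undersides at z = 174 mm and z = 1036 mm, flush with the posts' −y face. 12 pickets, each 96 mm wide, 16 mm thick and 1244 mm tall, are fixed to the +y face of the rails with their bottoms at z = 41 mm, spaced across the span with a 69 mm gap after the −x post and between neighbouring pickets, with 72 mm left before the +x post.


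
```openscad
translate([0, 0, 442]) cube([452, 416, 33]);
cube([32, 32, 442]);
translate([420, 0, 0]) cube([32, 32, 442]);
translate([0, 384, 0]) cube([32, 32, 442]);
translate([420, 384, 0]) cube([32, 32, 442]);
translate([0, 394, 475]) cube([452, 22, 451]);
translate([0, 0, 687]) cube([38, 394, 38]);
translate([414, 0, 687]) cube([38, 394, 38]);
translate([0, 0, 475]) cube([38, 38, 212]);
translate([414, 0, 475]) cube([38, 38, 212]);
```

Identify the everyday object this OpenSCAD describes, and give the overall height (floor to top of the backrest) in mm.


A chair. The overall height is 926 mm.

A slab on four corner posts with a tall panel at the back — a chair. The seat slab sits at z = 442 with thickness 33, and the 451 mm backrest starts at the seat top, so the overall height is 442 + 33 + 451 = 926 mm.


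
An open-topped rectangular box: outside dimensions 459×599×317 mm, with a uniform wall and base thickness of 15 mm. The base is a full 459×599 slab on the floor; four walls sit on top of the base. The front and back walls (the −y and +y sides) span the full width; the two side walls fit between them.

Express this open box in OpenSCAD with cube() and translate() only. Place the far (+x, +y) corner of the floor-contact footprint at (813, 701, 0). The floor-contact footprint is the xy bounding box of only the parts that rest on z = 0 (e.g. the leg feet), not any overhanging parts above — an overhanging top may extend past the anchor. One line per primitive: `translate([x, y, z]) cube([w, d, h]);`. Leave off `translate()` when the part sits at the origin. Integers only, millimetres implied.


translate([354, 102, 0]) cube([459, 599, 15]);
translate([354, 102, 15]) cube([459, 15, 302]);
translate([354, 686, 15]) cube([459, 15, 302]);
translate([354, 117, 15]) cube([15, 569, 302]);
translate([798, 117, 15]) cube([15, 569, 302]);


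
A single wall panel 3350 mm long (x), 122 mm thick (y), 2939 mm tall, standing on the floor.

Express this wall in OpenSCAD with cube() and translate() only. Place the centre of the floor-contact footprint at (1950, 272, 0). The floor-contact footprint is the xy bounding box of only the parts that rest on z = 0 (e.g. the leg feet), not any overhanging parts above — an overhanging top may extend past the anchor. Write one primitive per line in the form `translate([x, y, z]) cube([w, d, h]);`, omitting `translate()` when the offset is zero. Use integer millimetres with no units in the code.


translate([275, 211, 0]) cube([3350, 122, 2939]);


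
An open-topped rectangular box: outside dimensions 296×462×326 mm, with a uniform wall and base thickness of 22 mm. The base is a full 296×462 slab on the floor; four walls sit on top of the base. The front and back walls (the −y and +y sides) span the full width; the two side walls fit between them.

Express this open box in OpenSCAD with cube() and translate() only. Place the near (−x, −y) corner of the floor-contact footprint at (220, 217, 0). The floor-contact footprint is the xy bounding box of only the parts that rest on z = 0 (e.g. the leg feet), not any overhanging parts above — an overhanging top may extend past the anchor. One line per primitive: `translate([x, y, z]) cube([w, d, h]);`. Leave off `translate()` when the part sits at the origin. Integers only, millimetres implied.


translate([220, 217, 0]) cube([296, 462, 22]);
translate([220, 217, 22]) cube([296, 22, 304]);
translate([220, 657, 22]) cube([296, 22, 304]);
translate([220, 239, 22]) cube([22, 418, 304]);
translate([494, 239, 22]) cube([22, 418, 304]);
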